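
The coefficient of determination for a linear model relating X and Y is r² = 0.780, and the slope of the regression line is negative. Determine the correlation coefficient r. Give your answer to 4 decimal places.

-0.8832

|r| = √0.780 = 0.8832
The association is negative, so r = −0.8832.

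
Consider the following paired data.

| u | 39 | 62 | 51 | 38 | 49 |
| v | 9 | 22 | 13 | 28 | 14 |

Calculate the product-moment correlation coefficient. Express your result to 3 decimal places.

0.057

n = 5, Σu = 239, Σv = 86, Σu² = 11811, Σv² = 1714, Σuv = 4128
nΣuv − ΣuΣv = 20640 − 20554 = 86
nΣu² − (Σu)² = 59055 − 57121 = 1934; nΣv² − (Σv)² = 8570 − 7396 = 1174
r = 86 / √(1934 × 1174) = 86 / 1506.8231 ≈ 0.057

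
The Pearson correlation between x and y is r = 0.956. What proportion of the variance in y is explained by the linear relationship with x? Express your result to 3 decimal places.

0.914

r² = (0.956)² = 0.914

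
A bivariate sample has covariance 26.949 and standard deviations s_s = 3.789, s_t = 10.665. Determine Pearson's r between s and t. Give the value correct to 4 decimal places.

r = Cov(s,t) / (s_s · s_t) = 26.949 / (3.789 × 10.665)
  = 26.949 / 40.4097 ≈ 0.6669

0.6669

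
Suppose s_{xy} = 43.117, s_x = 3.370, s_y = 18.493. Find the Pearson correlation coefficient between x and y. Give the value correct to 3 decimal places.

r = Cov(x,y) / (s_x · s_y) = 43.117 / (3.370 × 18.493)
  = 43.117 / 62.3214 ≈ 0.692

0.692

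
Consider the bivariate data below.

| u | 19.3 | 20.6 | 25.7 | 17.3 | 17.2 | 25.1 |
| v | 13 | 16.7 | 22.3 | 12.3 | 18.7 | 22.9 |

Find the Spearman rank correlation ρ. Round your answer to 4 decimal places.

Rank u: 3, 4, 6, 2, 1, 5
Rank v: 2, 3, 5, 1, 4, 6
d = rank(u) − rank(v): 1, 1, 1, 1, -3, -1; Σd² = 14
ρ = 1 − 6Σd² / [n(n²−1)] = 1 − 6×14 / (6×35) = 1 − 84/210 ≈ 0.6000

0.6000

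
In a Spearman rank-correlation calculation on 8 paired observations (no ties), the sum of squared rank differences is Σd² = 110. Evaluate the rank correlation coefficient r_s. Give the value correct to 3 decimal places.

-0.310

ρ = 1 − 6Σd² / [n(n²−1)] = 1 − 6×110 / (8×63)
  = 1 − 660/504 = 1 − 1.3095 ≈ -0.310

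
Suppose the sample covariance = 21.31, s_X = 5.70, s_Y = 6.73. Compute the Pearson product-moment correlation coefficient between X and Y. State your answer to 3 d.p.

0.556

r = Cov(X,Y) / (s_X · s_Y) = 21.31 / (5.70 × 6.73)
  = 21.31 / 38.3610 ≈ 0.556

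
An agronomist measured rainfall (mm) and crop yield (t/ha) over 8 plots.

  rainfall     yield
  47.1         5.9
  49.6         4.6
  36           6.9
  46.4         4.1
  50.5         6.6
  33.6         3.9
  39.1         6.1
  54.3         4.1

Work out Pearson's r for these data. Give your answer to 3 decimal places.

-0.170

n = 8, Σx = 356.6, Σy = 42.2, Σx² = 16284.04, Σy² = 233.18, Σxy = 1870.17
nΣxy − ΣxΣy = 14961.36 − 15048.52 = -87.16
nΣx² − (Σx)² = 130272.32 − 127163.56 = 3108.76; nΣy² − (Σy)² = 1865.44 − 1780.84 = 84.6
r = -87.16 / √(3108.76 × 84.6) = -87.16 / 512.8363 ≈ -0.170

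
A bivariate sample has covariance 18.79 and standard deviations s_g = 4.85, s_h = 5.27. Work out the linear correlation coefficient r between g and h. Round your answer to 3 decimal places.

r = Cov(g,h) / (s_g · s_h) = 18.79 / (4.85 × 5.27)
  = 18.79 / 25.5595 ≈ 0.735

0.735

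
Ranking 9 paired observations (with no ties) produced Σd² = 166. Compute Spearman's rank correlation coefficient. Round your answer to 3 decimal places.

ρ = 1 − 6Σd² / [n(n²−1)] = 1 − 6×166 / (9×80)
  = 1 − 996/720 = 1 − 1.3833 ≈ -0.383

-0.383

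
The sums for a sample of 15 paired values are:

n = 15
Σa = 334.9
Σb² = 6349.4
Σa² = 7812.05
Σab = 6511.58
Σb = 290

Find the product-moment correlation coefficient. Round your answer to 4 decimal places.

r = (nΣab − ΣaΣb) / √[(nΣa² − (Σa)²)(nΣb² − (Σb)²)]
Numerator: 15×6511.58 − 334.9×290 = 552.7
Denominator: √[(117180.75 − 112158.01)(95241 − 84100)] = √[5022.74 × 11141] = 7480.5312
r = 552.7 / 7480.5312 ≈ 0.0739

0.0739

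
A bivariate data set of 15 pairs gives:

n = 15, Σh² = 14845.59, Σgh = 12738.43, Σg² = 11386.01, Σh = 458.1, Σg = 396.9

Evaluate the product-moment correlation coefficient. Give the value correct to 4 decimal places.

r = (nΣgh − ΣgΣh) / √[(nΣg² − (Σg)²)(nΣh² − (Σh)²)]
Numerator: 15×12738.43 − 396.9×458.1 = 9256.56
Denominator: √[(170790.15 − 157529.61)(222683.85 − 209855.61)] = √[13260.54 × 12828.24] = 13042.5990
r = 9256.56 / 13042.5990 ≈ 0.7097

0.7097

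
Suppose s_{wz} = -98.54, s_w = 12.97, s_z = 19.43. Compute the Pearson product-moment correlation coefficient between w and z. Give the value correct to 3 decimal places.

r = Cov(w,z) / (s_w · s_z) = -98.54 / (12.97 × 19.43)
  = -98.54 / 252.0071 ≈ -0.391

-0.391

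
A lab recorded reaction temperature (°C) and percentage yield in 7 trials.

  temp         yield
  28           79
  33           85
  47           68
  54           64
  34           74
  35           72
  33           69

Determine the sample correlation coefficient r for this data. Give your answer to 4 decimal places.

n = 7, Σx = 264, Σy = 511, Σx² = 10468, Σy² = 37607, Σxy = 18982
nΣxy − ΣxΣy = 132874 − 134904 = -2030
nΣx² − (Σx)² = 73276 − 69696 = 3580; nΣy² − (Σy)² = 263249 − 261121 = 2128
r = -2030 / √(3580 × 2128) = -2030 / 2760.1159 ≈ -0.7355

-0.7355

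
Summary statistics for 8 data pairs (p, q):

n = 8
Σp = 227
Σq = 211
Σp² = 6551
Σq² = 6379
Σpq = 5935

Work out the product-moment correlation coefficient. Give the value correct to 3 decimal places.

-0.174

r = (nΣpq − ΣpΣq) / √[(nΣp² − (Σp)²)(nΣq² − (Σq)²)]
Numerator: 8×5935 − 227×211 = -417
Denominator: √[(52408 − 51529)(51032 − 44521)] = √[879 × 6511] = 2392.3146
r = -417 / 2392.3146 ≈ -0.174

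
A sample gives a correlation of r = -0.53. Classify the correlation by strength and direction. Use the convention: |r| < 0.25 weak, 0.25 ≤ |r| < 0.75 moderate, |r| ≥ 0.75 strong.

r = -0.53 < 0 so the relationship is negative.
|r| = 0.53, which falls in the moderate range.

moderate negative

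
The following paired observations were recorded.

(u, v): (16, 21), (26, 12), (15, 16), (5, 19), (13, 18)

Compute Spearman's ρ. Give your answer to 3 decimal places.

-0.400

Rank u: 4, 5, 3, 1, 2
Rank v: 5, 1, 2, 4, 3
d = rank(u) − rank(v): -1, 4, 1, -3, -1; Σd² = 28
ρ = 1 − 6Σd² / [n(n²−1)] = 1 − 6×28 / (5×24) = 1 − 168/120 ≈ -0.400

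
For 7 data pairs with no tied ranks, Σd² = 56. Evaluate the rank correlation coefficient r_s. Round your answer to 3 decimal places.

ρ = 1 − 6Σd² / [n(n²−1)] = 1 − 6×56 / (7×48)
  = 1 − 336/336 = 1 − 1.0000 ≈ 0.000

0.000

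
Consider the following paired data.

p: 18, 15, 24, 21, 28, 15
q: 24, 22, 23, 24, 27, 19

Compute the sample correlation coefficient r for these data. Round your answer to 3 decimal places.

0.815

n = 6, Σp = 121, Σq = 139, Σp² = 2575, Σq² = 3255, Σpq = 2859
nΣpq − ΣpΣq = 17154 − 16819 = 335
nΣp² − (Σp)² = 15450 − 14641 = 809; nΣq² − (Σq)² = 19530 − 19321 = 209
r = 335 / √(809 × 209) = 335 / 411.1946 ≈ 0.815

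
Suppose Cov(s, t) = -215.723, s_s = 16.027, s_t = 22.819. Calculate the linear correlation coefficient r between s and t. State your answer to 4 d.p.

-0.5899

r = Cov(s,t) / (s_s · s_t) = -215.723 / (16.027 × 22.819)
  = -215.723 / 365.7201 ≈ -0.5899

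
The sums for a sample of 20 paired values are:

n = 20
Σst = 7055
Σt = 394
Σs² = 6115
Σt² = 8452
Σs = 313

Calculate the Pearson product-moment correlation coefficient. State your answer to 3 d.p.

r = (nΣst − ΣsΣt) / √[(nΣs² − (Σs)²)(nΣt² − (Σt)²)]
Numerator: 20×7055 − 313×394 = 17778
Denominator: √[(122300 − 97969)(169040 − 155236)] = √[24331 × 13804] = 18326.6234
r = 17778 / 18326.6234 ≈ 0.970

0.970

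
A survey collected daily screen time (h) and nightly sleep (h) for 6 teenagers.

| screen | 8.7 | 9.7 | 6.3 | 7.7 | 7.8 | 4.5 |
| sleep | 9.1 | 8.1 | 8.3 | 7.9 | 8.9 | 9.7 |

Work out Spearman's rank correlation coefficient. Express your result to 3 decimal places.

-0.314

Rank screen: 5, 6, 2, 3, 4, 1
Rank sleep: 5, 2, 3, 1, 4, 6
d = rank(screen) − rank(sleep): 0, 4, -1, 2, 0, -5; Σd² = 46
ρ = 1 − 6Σd² / [n(n²−1)] = 1 − 6×46 / (6×35) = 1 − 276/210 ≈ -0.314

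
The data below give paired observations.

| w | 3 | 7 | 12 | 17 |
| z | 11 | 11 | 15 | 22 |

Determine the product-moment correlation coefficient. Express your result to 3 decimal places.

0.938

n = 4, Σw = 39, Σz = 59, Σw² = 491, Σz² = 951, Σwz = 664
nΣwz − ΣwΣz = 2656 − 2301 = 355
nΣw² − (Σw)² = 1964 − 1521 = 443; nΣz² − (Σz)² = 3804 − 3481 = 323
r = 355 / √(443 × 323) = 355 / 378.2711 ≈ 0.938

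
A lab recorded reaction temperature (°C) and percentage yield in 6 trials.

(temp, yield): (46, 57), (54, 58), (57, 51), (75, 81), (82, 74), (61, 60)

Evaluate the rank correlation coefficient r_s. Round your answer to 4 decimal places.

0.7714

Rank temp: 1, 2, 3, 5, 6, 4
Rank yield: 2, 3, 1, 6, 5, 4
d = rank(temp) − rank(yield): -1, -1, 2, -1, 1, 0; Σd² = 8
ρ = 1 − 6Σd² / [n(n²−1)] = 1 − 6×8 / (6×35) = 1 − 48/210 ≈ 0.7714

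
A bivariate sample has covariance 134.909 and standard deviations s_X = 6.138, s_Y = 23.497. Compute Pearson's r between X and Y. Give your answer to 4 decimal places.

0.9354

r = Cov(X,Y) / (s_X · s_Y) = 134.909 / (6.138 × 23.497)
  = 134.909 / 144.2246 ≈ 0.9354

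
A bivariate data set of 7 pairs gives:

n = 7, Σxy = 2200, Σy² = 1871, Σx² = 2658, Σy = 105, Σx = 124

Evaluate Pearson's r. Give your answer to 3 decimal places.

0.920

r = (nΣxy − ΣxΣy) / √[(nΣx² − (Σx)²)(nΣy² − (Σy)²)]
Numerator: 7×2200 − 124×105 = 2380
Denominator: √[(18606 − 15376)(13097 − 11025)] = √[3230 × 2072] = 2586.9983
r = 2380 / 2586.9983 ≈ 0.920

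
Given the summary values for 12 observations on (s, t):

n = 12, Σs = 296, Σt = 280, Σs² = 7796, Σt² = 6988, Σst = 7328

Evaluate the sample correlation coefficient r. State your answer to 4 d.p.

0.8884

r = (nΣst − ΣsΣt) / √[(nΣs² − (Σs)²)(nΣt² − (Σt)²)]
Numerator: 12×7328 − 296×280 = 5056
Denominator: √[(93552 − 87616)(83856 − 78400)] = √[5936 × 5456] = 5690.9416
r = 5056 / 5690.9416 ≈ 0.8884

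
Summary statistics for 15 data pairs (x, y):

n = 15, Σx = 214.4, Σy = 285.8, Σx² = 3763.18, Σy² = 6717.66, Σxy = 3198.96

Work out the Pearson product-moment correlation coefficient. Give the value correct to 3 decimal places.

r = (nΣxy − ΣxΣy) / √[(nΣx² − (Σx)²)(nΣy² − (Σy)²)]
Numerator: 15×3198.96 − 214.4×285.8 = -13291.12
Denominator: √[(56447.7 − 45967.36)(100764.9 − 81681.64)] = √[10480.34 × 19083.26] = 14142.1021
r = -13291.12 / 14142.1021 ≈ -0.940

-0.940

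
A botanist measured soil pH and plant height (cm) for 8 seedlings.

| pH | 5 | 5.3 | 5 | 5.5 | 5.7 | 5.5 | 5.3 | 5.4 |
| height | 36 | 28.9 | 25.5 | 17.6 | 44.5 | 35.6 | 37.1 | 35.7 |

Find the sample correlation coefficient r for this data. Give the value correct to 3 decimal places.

n = 8, Σx = 42.7, Σy = 260.9, Σx² = 228.33, Σy² = 8989.73, Σxy = 1396.33
nΣxy − ΣxΣy = 11170.64 − 11140.43 = 30.21
nΣx² − (Σx)² = 1826.64 − 1823.29 = 3.35; nΣy² − (Σy)² = 71917.84 − 68068.81 = 3849.03
r = 30.21 / √(3.35 × 3849.03) = 30.21 / 113.5529 ≈ 0.266

0.266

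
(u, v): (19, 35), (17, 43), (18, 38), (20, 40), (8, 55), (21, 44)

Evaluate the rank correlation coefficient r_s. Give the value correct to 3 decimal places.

Rank u: 4, 2, 3, 5, 1, 6
Rank v: 1, 4, 2, 3, 6, 5
d = rank(u) − rank(v): 3, -2, 1, 2, -5, 1; Σd² = 44
ρ = 1 − 6Σd² / [n(n²−1)] = 1 − 6×44 / (6×35) = 1 − 264/210 ≈ -0.257

-0.257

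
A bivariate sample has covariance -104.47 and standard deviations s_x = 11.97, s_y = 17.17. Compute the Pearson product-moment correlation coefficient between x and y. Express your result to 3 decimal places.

r = Cov(x,y) / (s_x · s_y) = -104.47 / (11.97 × 17.17)
  = -104.47 / 205.5249 ≈ -0.508

-0.508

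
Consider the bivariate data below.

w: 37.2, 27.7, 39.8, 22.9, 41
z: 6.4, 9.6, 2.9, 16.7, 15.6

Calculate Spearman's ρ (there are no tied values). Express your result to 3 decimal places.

-0.400

Rank w: 3, 2, 4, 1, 5
Rank z: 2, 3, 1, 5, 4
d = rank(w) − rank(z): 1, -1, 3, -4, 1; Σd² = 28
ρ = 1 − 6Σd² / [n(n²−1)] = 1 − 6×28 / (5×24) = 1 − 168/120 ≈ -0.400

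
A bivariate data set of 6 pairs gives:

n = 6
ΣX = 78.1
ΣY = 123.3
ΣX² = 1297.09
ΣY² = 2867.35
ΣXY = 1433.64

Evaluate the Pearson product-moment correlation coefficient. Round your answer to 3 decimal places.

-0.560

r = (nΣXY − ΣXΣY) / √[(nΣX² − (ΣX)²)(nΣY² − (ΣY)²)]
Numerator: 6×1433.64 − 78.1×123.3 = -1027.89
Denominator: √[(7782.54 − 6099.61)(17204.1 − 15202.89)] = √[1682.93 × 2001.21] = 1835.1829
r = -1027.89 / 1835.1829 ≈ -0.560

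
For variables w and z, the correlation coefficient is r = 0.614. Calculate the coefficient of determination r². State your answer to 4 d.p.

0.3770

r² = (0.614)² = 0.3770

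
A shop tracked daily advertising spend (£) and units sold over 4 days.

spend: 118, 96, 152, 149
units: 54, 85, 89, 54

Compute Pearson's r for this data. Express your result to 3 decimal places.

-0.132

n = 4, Σx = 515, Σy = 282, Σx² = 68445, Σy² = 20978, Σxy = 36106
nΣxy − ΣxΣy = 144424 − 145230 = -806
nΣx² − (Σx)² = 273780 − 265225 = 8555; nΣy² − (Σy)² = 83912 − 79524 = 4388
r = -806 / √(8555 × 4388) = -806 / 6126.9356 ≈ -0.132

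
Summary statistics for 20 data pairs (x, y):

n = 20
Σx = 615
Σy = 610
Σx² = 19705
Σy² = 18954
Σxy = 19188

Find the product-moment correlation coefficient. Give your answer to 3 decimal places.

0.818

r = (nΣxy − ΣxΣy) / √[(nΣx² − (Σx)²)(nΣy² − (Σy)²)]
Numerator: 20×19188 − 615×610 = 8610
Denominator: √[(394100 − 378225)(379080 − 372100)] = √[15875 × 6980] = 10526.5141
r = 8610 / 10526.5141 ≈ 0.818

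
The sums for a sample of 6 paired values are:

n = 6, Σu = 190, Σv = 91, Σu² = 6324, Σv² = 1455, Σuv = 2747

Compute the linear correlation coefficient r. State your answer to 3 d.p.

-0.888

r = (nΣuv − ΣuΣv) / √[(nΣu² − (Σu)²)(nΣv² − (Σv)²)]
Numerator: 6×2747 − 190×91 = -808
Denominator: √[(37944 − 36100)(8730 − 8281)] = √[1844 × 449] = 909.9209
r = -808 / 909.9209 ≈ -0.888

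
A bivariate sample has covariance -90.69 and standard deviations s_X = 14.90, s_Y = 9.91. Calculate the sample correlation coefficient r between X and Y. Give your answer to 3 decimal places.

r = Cov(X,Y) / (s_X · s_Y) = -90.69 / (14.90 × 9.91)
  = -90.69 / 147.6590 ≈ -0.614

-0.614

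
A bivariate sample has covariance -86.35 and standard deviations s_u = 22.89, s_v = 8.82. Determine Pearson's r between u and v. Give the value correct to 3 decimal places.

-0.428

r = Cov(u,v) / (s_u · s_v) = -86.35 / (22.89 × 8.82)
  = -86.35 / 201.8898 ≈ -0.428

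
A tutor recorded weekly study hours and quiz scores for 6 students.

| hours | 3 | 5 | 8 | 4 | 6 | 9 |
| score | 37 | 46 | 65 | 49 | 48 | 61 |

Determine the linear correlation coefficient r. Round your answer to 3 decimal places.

n = 6, Σx = 35, Σy = 306, Σx² = 231, Σy² = 16136, Σxy = 1894
nΣxy − ΣxΣy = 11364 − 10710 = 654
nΣx² − (Σx)² = 1386 − 1225 = 161; nΣy² − (Σy)² = 96816 − 93636 = 3180
r = 654 / √(161 × 3180) = 654 / 715.5278 ≈ 0.914

0.914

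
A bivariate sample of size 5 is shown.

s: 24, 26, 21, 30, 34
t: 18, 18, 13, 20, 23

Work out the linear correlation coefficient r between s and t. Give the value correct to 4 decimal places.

0.9545

n = 5, Σs = 135, Σt = 92, Σs² = 3749, Σt² = 1746, Σst = 2555
nΣst − ΣsΣt = 12775 − 12420 = 355
nΣs² − (Σs)² = 18745 − 18225 = 520; nΣt² − (Σt)² = 8730 − 8464 = 266
r = 355 / √(520 × 266) = 355 / 371.9140 ≈ 0.9545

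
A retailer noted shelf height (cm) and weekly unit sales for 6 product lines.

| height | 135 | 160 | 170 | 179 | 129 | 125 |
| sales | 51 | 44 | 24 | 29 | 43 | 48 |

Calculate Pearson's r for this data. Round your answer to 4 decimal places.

n = 6, Σx = 898, Σy = 239, Σx² = 137032, Σy² = 10107, Σxy = 34743
nΣxy − ΣxΣy = 208458 − 214622 = -6164
nΣx² − (Σx)² = 822192 − 806404 = 15788; nΣy² − (Σy)² = 60642 − 57121 = 3521
r = -6164 / √(15788 × 3521) = -6164 / 7455.8399 ≈ -0.8267

-0.8267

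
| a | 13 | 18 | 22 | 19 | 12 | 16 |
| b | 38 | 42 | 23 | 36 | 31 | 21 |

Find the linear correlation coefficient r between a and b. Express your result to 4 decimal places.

n = 6, Σa = 100, Σb = 191, Σa² = 1738, Σb² = 6435, Σab = 3148
nΣab − ΣaΣb = 18888 − 19100 = -212
nΣa² − (Σa)² = 10428 − 10000 = 428; nΣb² − (Σb)² = 38610 − 36481 = 2129
r = -212 / √(428 × 2129) = -212 / 954.5743 ≈ -0.2221

-0.2221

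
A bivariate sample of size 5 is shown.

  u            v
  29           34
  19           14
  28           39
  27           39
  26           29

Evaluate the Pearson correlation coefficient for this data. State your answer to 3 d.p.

0.925

n = 5, Σu = 129, Σv = 155, Σu² = 3391, Σv² = 5235, Σuv = 4151
nΣuv − ΣuΣv = 20755 − 19995 = 760
nΣu² − (Σu)² = 16955 − 16641 = 314; nΣv² − (Σv)² = 26175 − 24025 = 2150
r = 760 / √(314 × 2150) = 760 / 821.6447 ≈ 0.925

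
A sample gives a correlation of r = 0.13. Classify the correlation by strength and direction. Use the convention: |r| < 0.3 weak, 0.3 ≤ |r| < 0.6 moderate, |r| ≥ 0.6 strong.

r = 0.13 > 0 so the relationship is positive.
|r| = 0.13, which falls in the weak range.

weak positive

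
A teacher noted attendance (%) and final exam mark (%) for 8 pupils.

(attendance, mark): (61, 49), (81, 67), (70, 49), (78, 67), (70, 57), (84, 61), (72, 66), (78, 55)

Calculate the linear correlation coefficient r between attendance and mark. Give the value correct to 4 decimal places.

n = 8, Σx = 594, Σy = 471, Σx² = 44490, Σy² = 28131, Σxy = 35228
nΣxy − ΣxΣy = 281824 − 279774 = 2050
nΣx² − (Σx)² = 355920 − 352836 = 3084; nΣy² − (Σy)² = 225048 − 221841 = 3207
r = 2050 / √(3084 × 3207) = 2050 / 3144.8987 ≈ 0.6518

0.6518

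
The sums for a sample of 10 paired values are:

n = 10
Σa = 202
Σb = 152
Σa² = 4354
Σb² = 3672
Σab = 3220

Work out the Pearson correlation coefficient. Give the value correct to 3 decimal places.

r = (nΣab − ΣaΣb) / √[(nΣa² − (Σa)²)(nΣb² − (Σb)²)]
Numerator: 10×3220 − 202×152 = 1496
Denominator: √[(43540 − 40804)(36720 − 23104)] = √[2736 × 13616] = 6103.5544
r = 1496 / 6103.5544 ≈ 0.245

0.245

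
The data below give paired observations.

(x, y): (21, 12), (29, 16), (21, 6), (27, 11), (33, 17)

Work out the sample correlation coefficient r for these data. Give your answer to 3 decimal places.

n = 5, Σx = 131, Σy = 62, Σx² = 3541, Σy² = 846, Σxy = 1700
nΣxy − ΣxΣy = 8500 − 8122 = 378
nΣx² − (Σx)² = 17705 − 17161 = 544; nΣy² − (Σy)² = 4230 − 3844 = 386
r = 378 / √(544 × 386) = 378 / 458.2401 ≈ 0.825

0.825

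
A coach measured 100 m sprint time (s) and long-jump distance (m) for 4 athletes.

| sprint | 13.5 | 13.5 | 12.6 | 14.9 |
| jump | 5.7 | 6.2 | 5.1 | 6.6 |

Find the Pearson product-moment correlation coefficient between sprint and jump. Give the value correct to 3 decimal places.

n = 4, Σx = 54.5, Σy = 23.6, Σx² = 745.27, Σy² = 140.5, Σxy = 323.25
nΣxy − ΣxΣy = 1293 − 1286.2 = 6.8
nΣx² − (Σx)² = 2981.08 − 2970.25 = 10.83; nΣy² − (Σy)² = 562 − 556.96 = 5.04
r = 6.8 / √(10.83 × 5.04) = 6.8 / 7.3880 ≈ 0.920

0.920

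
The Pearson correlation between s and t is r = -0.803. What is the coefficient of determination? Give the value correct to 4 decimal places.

0.6448

r² = (-0.803)² = 0.6448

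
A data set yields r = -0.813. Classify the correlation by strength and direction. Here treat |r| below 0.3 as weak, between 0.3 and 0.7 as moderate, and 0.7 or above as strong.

strong negative

r = -0.813 < 0 so the relationship is negative.
|r| = 0.813, which falls in the strong range.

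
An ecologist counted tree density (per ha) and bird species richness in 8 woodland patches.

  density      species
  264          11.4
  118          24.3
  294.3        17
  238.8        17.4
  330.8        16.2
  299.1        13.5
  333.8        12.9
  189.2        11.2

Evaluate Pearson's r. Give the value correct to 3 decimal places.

-0.522

n = 8, Σx = 2068, Σy = 123.9, Σx² = 573366.46, Σy² = 2048.75, Σxy = 30857.09
nΣxy − ΣxΣy = 246856.72 − 256225.2 = -9368.48
nΣx² − (Σx)² = 4586931.68 − 4276624 = 310307.68; nΣy² − (Σy)² = 16390 − 15351.21 = 1038.79
r = -9368.48 / √(310307.68 × 1038.79) = -9368.48 / 17953.9554 ≈ -0.522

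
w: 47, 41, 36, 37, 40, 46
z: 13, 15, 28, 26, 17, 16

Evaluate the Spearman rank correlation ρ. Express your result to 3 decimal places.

-0.943

Rank w: 6, 4, 1, 2, 3, 5
Rank z: 1, 2, 6, 5, 4, 3
d = rank(w) − rank(z): 5, 2, -5, -3, -1, 2; Σd² = 68
ρ = 1 − 6Σd² / [n(n²−1)] = 1 − 6×68 / (6×35) = 1 − 408/210 ≈ -0.943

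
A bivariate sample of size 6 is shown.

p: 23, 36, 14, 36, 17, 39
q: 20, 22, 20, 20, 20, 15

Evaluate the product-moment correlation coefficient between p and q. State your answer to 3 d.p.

-0.318

n = 6, Σp = 165, Σq = 117, Σp² = 5127, Σq² = 2309, Σpq = 3177
nΣpq − ΣpΣq = 19062 − 19305 = -243
nΣp² − (Σp)² = 30762 − 27225 = 3537; nΣq² − (Σq)² = 13854 − 13689 = 165
r = -243 / √(3537 × 165) = -243 / 763.9404 ≈ -0.318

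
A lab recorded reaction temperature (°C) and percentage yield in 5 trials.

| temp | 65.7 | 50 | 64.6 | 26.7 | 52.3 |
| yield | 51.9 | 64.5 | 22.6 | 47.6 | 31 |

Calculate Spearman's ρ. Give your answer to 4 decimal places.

-0.2000

Rank temp: 5, 2, 4, 1, 3
Rank yield: 4, 5, 1, 3, 2
d = rank(temp) − rank(yield): 1, -3, 3, -2, 1; Σd² = 24
ρ = 1 − 6Σd² / [n(n²−1)] = 1 − 6×24 / (5×24) = 1 − 144/120 ≈ -0.2000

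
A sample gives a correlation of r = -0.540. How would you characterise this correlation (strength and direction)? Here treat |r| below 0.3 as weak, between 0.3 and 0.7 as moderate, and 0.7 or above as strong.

moderate negative

r = -0.540 < 0 so the relationship is negative.
|r| = 0.540, which falls in the moderate range.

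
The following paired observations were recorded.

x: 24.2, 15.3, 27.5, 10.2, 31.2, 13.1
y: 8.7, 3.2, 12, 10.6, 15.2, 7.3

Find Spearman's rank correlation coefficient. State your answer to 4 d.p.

Rank x: 4, 3, 5, 1, 6, 2
Rank y: 3, 1, 5, 4, 6, 2
d = rank(x) − rank(y): 1, 2, 0, -3, 0, 0; Σd² = 14
ρ = 1 − 6Σd² / [n(n²−1)] = 1 − 6×14 / (6×35) = 1 − 84/210 ≈ 0.6000

0.6000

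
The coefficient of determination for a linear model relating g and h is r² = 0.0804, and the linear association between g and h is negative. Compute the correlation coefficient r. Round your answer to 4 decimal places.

-0.2835

|r| = √0.0804 = 0.2835
The association is negative, so r = −0.2835.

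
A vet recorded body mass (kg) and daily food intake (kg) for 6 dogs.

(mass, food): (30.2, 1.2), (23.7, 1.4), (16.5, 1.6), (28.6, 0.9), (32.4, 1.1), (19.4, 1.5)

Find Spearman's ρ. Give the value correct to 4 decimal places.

-0.8286

Rank mass: 5, 3, 1, 4, 6, 2
Rank food: 3, 4, 6, 1, 2, 5
d = rank(mass) − rank(food): 2, -1, -5, 3, 4, -3; Σd² = 64
ρ = 1 − 6Σd² / [n(n²−1)] = 1 − 6×64 / (6×35) = 1 − 384/210 ≈ -0.8286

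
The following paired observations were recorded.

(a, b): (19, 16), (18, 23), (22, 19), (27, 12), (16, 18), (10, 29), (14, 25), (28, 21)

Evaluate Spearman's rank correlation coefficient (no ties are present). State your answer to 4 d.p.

Rank a: 5, 4, 6, 7, 3, 1, 2, 8
Rank b: 2, 6, 4, 1, 3, 8, 7, 5
d = rank(a) − rank(b): 3, -2, 2, 6, 0, -7, -5, 3; Σd² = 136
ρ = 1 − 6Σd² / [n(n²−1)] = 1 − 6×136 / (8×63) = 1 − 816/504 ≈ -0.6190

-0.6190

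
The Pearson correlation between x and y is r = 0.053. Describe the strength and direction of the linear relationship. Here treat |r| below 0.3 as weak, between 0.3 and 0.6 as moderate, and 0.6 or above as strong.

r = 0.053 > 0 so the relationship is positive.
|r| = 0.053, which falls in the weak range.

weak positive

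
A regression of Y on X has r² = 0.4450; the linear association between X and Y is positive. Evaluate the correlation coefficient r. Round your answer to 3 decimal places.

0.667

|r| = √0.4450 = 0.667
The association is positive, so r = 0.667.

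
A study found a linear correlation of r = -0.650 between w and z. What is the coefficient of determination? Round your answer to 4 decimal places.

0.4225

r² = (-0.650)² = 0.4225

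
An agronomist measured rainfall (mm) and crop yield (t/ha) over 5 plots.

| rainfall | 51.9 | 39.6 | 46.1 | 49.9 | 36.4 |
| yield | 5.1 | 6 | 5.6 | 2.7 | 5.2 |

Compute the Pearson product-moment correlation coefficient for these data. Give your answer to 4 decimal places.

-0.5004

n = 5, Σx = 223.9, Σy = 24.6, Σx² = 10201.95, Σy² = 127.7, Σxy = 1084.46
nΣxy − ΣxΣy = 5422.3 − 5507.94 = -85.64
nΣx² − (Σx)² = 51009.75 − 50131.21 = 878.54; nΣy² − (Σy)² = 638.5 − 605.16 = 33.34
r = -85.64 / √(878.54 × 33.34) = -85.64 / 171.1447 ≈ -0.5004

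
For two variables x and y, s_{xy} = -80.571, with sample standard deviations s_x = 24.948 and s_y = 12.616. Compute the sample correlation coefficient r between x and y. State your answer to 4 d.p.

-0.2560

r = Cov(x,y) / (s_x · s_y) = -80.571 / (24.948 × 12.616)
  = -80.571 / 314.7440 ≈ -0.2560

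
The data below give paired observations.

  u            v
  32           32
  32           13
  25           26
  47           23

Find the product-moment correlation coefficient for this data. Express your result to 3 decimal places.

n = 4, Σu = 136, Σv = 94, Σu² = 4882, Σv² = 2398, Σuv = 3171
nΣuv − ΣuΣv = 12684 − 12784 = -100
nΣu² − (Σu)² = 19528 − 18496 = 1032; nΣv² − (Σv)² = 9592 − 8836 = 756
r = -100 / √(1032 × 756) = -100 / 883.2848 ≈ -0.113

-0.113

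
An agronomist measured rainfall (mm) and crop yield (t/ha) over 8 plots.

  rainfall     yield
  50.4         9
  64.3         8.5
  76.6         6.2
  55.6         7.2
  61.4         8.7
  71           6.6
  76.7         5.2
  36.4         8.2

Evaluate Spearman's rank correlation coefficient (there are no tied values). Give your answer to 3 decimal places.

-0.738

Rank rainfall: 2, 5, 7, 3, 4, 6, 8, 1
Rank yield: 8, 6, 2, 4, 7, 3, 1, 5
d = rank(rainfall) − rank(yield): -6, -1, 5, -1, -3, 3, 7, -4; Σd² = 146
ρ = 1 − 6Σd² / [n(n²−1)] = 1 − 6×146 / (8×63) = 1 − 876/504 ≈ -0.738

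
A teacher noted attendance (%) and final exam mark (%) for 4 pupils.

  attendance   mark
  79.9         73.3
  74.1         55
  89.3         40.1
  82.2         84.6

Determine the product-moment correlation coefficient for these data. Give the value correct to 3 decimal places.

n = 4, Σx = 325.5, Σy = 253, Σx² = 26606.15, Σy² = 17163.06, Σxy = 20467.22
nΣxy − ΣxΣy = 81868.88 − 82351.5 = -482.62
nΣx² − (Σx)² = 106424.6 − 105950.25 = 474.35; nΣy² − (Σy)² = 68652.24 − 64009 = 4643.24
r = -482.62 / √(474.35 × 4643.24) = -482.62 / 1484.0892 ≈ -0.325

-0.325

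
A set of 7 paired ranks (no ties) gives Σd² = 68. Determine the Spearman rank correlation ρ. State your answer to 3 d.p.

-0.214

ρ = 1 − 6Σd² / [n(n²−1)] = 1 − 6×68 / (7×48)
  = 1 − 408/336 = 1 − 1.2143 ≈ -0.214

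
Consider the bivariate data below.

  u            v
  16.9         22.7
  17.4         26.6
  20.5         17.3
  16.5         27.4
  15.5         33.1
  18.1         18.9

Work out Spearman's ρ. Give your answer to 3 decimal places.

Rank u: 3, 4, 6, 2, 1, 5
Rank v: 3, 4, 1, 5, 6, 2
d = rank(u) − rank(v): 0, 0, 5, -3, -5, 3; Σd² = 68
ρ = 1 − 6Σd² / [n(n²−1)] = 1 − 6×68 / (6×35) = 1 − 408/210 ≈ -0.943

-0.943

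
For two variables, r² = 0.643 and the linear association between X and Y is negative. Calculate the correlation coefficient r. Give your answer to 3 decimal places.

-0.802

|r| = √0.643 = 0.802
The association is negative, so r = −0.802.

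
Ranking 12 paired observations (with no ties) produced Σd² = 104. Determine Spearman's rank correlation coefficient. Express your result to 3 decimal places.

ρ = 1 − 6Σd² / [n(n²−1)] = 1 − 6×104 / (12×143)
  = 1 − 624/1716 = 1 − 0.3636 ≈ 0.636

0.636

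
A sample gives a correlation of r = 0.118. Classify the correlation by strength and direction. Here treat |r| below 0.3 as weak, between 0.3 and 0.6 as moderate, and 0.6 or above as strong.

weak positive

r = 0.118 > 0 so the relationship is positive.
|r| = 0.118, which falls in the weak range.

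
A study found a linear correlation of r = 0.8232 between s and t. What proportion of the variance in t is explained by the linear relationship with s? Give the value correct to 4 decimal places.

r² = (0.8232)² = 0.6777

0.6777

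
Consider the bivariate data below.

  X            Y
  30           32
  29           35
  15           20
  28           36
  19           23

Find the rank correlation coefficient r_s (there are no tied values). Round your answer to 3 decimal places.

Rank X: 5, 4, 1, 3, 2
Rank Y: 3, 4, 1, 5, 2
d = rank(X) − rank(Y): 2, 0, 0, -2, 0; Σd² = 8
ρ = 1 − 6Σd² / [n(n²−1)] = 1 − 6×8 / (5×24) = 1 − 48/120 ≈ 0.600

0.600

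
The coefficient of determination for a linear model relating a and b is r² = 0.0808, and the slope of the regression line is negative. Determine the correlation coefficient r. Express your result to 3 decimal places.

-0.284

|r| = √0.0808 = 0.284
The association is negative, so r = −0.284.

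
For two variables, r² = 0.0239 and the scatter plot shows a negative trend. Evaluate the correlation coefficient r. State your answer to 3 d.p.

|r| = √0.0239 = 0.155
The association is negative, so r = −0.155.

-0.155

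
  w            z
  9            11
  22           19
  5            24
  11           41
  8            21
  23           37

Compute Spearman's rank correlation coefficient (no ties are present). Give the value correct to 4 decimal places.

0.2000

Rank w: 3, 5, 1, 4, 2, 6
Rank z: 1, 2, 4, 6, 3, 5
d = rank(w) − rank(z): 2, 3, -3, -2, -1, 1; Σd² = 28
ρ = 1 − 6Σd² / [n(n²−1)] = 1 − 6×28 / (6×35) = 1 − 168/210 ≈ 0.2000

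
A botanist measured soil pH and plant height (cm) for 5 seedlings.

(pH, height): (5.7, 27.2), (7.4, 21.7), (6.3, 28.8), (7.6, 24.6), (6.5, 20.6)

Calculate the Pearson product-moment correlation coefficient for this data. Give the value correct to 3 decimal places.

-0.499

n = 5, Σx = 33.5, Σy = 122.9, Σx² = 226.95, Σy² = 3069.69, Σxy = 817.92
nΣxy − ΣxΣy = 4089.6 − 4117.15 = -27.55
nΣx² − (Σx)² = 1134.75 − 1122.25 = 12.5; nΣy² − (Σy)² = 15348.45 − 15104.41 = 244.04
r = -27.55 / √(12.5 × 244.04) = -27.55 / 55.2313 ≈ -0.499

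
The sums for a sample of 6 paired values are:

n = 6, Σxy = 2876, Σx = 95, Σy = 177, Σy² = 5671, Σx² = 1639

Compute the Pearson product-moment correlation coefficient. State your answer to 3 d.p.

r = (nΣxy − ΣxΣy) / √[(nΣx² − (Σx)²)(nΣy² − (Σy)²)]
Numerator: 6×2876 − 95×177 = 441
Denominator: √[(9834 − 9025)(34026 − 31329)] = √[809 × 2697] = 1477.1164
r = 441 / 1477.1164 ≈ 0.299

0.299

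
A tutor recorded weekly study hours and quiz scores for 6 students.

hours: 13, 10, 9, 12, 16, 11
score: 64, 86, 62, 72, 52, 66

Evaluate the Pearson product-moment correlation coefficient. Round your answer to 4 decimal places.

n = 6, Σx = 71, Σy = 402, Σx² = 871, Σy² = 27580, Σxy = 4672
nΣxy − ΣxΣy = 28032 − 28542 = -510
nΣx² − (Σx)² = 5226 − 5041 = 185; nΣy² − (Σy)² = 165480 − 161604 = 3876
r = -510 / √(185 × 3876) = -510 / 846.7940 ≈ -0.6023

-0.6023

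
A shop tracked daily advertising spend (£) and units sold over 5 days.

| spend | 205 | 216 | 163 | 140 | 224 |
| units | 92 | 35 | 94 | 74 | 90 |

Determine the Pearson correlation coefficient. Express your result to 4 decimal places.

n = 5, Σx = 948, Σy = 385, Σx² = 185026, Σy² = 32101, Σxy = 72262
nΣxy − ΣxΣy = 361310 − 364980 = -3670
nΣx² − (Σx)² = 925130 − 898704 = 26426; nΣy² − (Σy)² = 160505 − 148225 = 12280
r = -3670 / √(26426 × 12280) = -3670 / 18014.1966 ≈ -0.2037

-0.2037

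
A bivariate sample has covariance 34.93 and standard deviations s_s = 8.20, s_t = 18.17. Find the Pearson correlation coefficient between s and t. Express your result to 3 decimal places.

r = Cov(s,t) / (s_s · s_t) = 34.93 / (8.20 × 18.17)
  = 34.93 / 148.9940 ≈ 0.234

0.234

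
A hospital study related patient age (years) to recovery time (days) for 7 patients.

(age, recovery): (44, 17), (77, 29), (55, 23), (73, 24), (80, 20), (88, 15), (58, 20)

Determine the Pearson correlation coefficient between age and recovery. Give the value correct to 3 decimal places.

n = 7, Σx = 475, Σy = 148, Σx² = 33727, Σy² = 3260, Σxy = 10078
nΣxy − ΣxΣy = 70546 − 70300 = 246
nΣx² − (Σx)² = 236089 − 225625 = 10464; nΣy² − (Σy)² = 22820 − 21904 = 916
r = 246 / √(10464 × 916) = 246 / 3095.9690 ≈ 0.079

0.079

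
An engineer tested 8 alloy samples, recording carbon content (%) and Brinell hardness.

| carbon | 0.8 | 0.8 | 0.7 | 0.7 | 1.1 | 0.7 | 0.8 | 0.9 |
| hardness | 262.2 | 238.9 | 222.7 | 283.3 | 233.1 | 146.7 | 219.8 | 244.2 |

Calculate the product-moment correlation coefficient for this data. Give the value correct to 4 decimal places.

n = 8, Σx = 6.5, Σy = 1850.9, Σx² = 5.41, Σy² = 439478.41, Σxy = 1509.8
nΣxy − ΣxΣy = 12078.4 − 12030.85 = 47.55
nΣx² − (Σx)² = 43.28 − 42.25 = 1.03; nΣy² − (Σy)² = 3515827.28 − 3425830.81 = 89996.47
r = 47.55 / √(1.03 × 89996.47) = 47.55 / 304.4608 ≈ 0.1562

0.1562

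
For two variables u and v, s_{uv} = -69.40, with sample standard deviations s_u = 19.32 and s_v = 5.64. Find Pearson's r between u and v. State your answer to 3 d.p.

-0.637

r = Cov(u,v) / (s_u · s_v) = -69.40 / (19.32 × 5.64)
  = -69.40 / 108.9648 ≈ -0.637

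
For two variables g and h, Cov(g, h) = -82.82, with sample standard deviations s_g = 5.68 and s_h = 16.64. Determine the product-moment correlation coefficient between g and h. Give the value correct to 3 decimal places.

r = Cov(g,h) / (s_g · s_h) = -82.82 / (5.68 × 16.64)
  = -82.82 / 94.5152 ≈ -0.876

-0.876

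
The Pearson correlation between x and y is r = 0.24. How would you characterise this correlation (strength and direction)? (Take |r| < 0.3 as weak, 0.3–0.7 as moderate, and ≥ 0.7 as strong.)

weak positive

r = 0.24 > 0 so the relationship is positive.
|r| = 0.24, which falls in the weak range.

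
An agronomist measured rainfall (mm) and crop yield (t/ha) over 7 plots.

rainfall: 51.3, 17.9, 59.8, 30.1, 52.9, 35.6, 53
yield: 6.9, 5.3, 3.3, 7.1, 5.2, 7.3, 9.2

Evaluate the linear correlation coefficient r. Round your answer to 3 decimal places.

-0.114

n = 7, Σx = 300.6, Σy = 44.3, Σx² = 14308.92, Σy² = 301.97, Σxy = 1882.45
nΣxy − ΣxΣy = 13177.15 − 13316.58 = -139.43
nΣx² − (Σx)² = 100162.44 − 90360.36 = 9802.08; nΣy² − (Σy)² = 2113.79 − 1962.49 = 151.3
r = -139.43 / √(9802.08 × 151.3) = -139.43 / 1217.8073 ≈ -0.114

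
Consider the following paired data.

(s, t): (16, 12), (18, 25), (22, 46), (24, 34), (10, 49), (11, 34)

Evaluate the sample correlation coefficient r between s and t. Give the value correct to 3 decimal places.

-0.084

n = 6, Σs = 101, Σt = 200, Σs² = 1861, Σt² = 7598, Σst = 3334
nΣst − ΣsΣt = 20004 − 20200 = -196
nΣs² − (Σs)² = 11166 − 10201 = 965; nΣt² − (Σt)² = 45588 − 40000 = 5588
r = -196 / √(965 × 5588) = -196 / 2322.1585 ≈ -0.084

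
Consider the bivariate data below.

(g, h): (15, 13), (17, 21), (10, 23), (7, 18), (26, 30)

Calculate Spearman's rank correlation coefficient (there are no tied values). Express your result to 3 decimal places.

Rank g: 3, 4, 2, 1, 5
Rank h: 1, 3, 4, 2, 5
d = rank(g) − rank(h): 2, 1, -2, -1, 0; Σd² = 10
ρ = 1 − 6Σd² / [n(n²−1)] = 1 − 6×10 / (5×24) = 1 − 60/120 ≈ 0.500

0.500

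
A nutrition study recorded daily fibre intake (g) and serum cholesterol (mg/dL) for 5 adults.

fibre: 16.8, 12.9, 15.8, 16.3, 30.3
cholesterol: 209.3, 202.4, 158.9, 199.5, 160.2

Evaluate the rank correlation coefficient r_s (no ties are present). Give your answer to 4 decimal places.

Rank fibre: 4, 1, 2, 3, 5
Rank cholesterol: 5, 4, 1, 3, 2
d = rank(fibre) − rank(cholesterol): -1, -3, 1, 0, 3; Σd² = 20
ρ = 1 − 6Σd² / [n(n²−1)] = 1 − 6×20 / (5×24) = 1 − 120/120 ≈ 0.0000

0.0000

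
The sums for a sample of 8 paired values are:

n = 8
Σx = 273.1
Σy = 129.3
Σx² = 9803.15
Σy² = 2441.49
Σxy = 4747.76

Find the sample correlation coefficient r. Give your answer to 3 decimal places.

r = (nΣxy − ΣxΣy) / √[(nΣx² − (Σx)²)(nΣy² − (Σy)²)]
Numerator: 8×4747.76 − 273.1×129.3 = 2670.25
Denominator: √[(78425.2 − 74583.61)(19531.92 − 16718.49)] = √[3841.59 × 2813.43] = 3287.5591
r = 2670.25 / 3287.5591 ≈ 0.812

0.812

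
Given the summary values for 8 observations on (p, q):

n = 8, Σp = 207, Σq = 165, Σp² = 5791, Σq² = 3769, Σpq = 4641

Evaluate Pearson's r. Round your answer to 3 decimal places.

0.932

r = (nΣpq − ΣpΣq) / √[(nΣp² − (Σp)²)(nΣq² − (Σq)²)]
Numerator: 8×4641 − 207×165 = 2973
Denominator: √[(46328 − 42849)(30152 − 27225)] = √[3479 × 2927] = 3191.0865
r = 2973 / 3191.0865 ≈ 0.932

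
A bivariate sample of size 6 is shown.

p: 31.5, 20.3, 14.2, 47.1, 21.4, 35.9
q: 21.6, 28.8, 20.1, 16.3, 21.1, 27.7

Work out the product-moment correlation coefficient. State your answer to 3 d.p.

n = 6, Σp = 170.4, Σq = 135.6, Σp² = 5571.16, Σq² = 3178.2, Σpq = 3764.16
nΣpq − ΣpΣq = 22584.96 − 23106.24 = -521.28
nΣp² − (Σp)² = 33426.96 − 29036.16 = 4390.8; nΣq² − (Σq)² = 19069.2 − 18387.36 = 681.84
r = -521.28 / √(4390.8 × 681.84) = -521.28 / 1730.2668 ≈ -0.301

-0.301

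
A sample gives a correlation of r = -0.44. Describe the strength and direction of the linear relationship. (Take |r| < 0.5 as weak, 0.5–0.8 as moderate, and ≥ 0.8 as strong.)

r = -0.44 < 0 so the relationship is negative.
|r| = 0.44, which falls in the weak range.

weak negative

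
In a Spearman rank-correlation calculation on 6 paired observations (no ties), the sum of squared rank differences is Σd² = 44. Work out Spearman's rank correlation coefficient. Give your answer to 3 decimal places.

-0.257

ρ = 1 − 6Σd² / [n(n²−1)] = 1 − 6×44 / (6×35)
  = 1 − 264/210 = 1 − 1.2571 ≈ -0.257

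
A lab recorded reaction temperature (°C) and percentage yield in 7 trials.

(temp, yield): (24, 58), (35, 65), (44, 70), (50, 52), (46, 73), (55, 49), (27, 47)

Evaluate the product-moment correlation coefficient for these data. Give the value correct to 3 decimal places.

0.068

n = 7, Σx = 281, Σy = 414, Σx² = 12107, Σy² = 25132, Σxy = 16669
nΣxy − ΣxΣy = 116683 − 116334 = 349
nΣx² − (Σx)² = 84749 − 78961 = 5788; nΣy² − (Σy)² = 175924 − 171396 = 4528
r = 349 / √(5788 × 4528) = 349 / 5119.3812 ≈ 0.068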